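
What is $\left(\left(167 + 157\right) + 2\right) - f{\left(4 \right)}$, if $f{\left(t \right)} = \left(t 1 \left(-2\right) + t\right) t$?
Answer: $342$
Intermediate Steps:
$f{\left(t \right)} = - t^{2}$ ($f{\left(t \right)} = \left(t \left(-2\right) + t\right) t = \left(- 2 t + t\right) t = - t t = - t^{2}$)
$\left(\left(167 + 157\right) + 2\right) - f{\left(4 \right)} = \left(\left(167 + 157\right) + 2\right) - - 4^{2} = \left(324 + 2\right) - \left(-1\right) 16 = 326 - -16 = 326 + 16 = 342$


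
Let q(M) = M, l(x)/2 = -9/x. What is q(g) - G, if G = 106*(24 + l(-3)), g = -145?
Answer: -3325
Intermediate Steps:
l(x) = -18/x (l(x) = 2*(-9/x) = -18/x)
G = 3180 (G = 106*(24 - 18/(-3)) = 106*(24 - 18*(-⅓)) = 106*(24 + 6) = 106*30 = 3180)
q(g) - G = -145 - 1*3180 = -145 - 3180 = -3325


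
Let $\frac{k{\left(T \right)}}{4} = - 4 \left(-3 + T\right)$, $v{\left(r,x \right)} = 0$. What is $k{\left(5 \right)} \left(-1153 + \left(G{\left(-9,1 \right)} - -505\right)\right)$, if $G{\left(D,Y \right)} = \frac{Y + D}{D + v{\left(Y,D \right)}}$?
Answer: $\frac{186368}{9} \approx 20708.0$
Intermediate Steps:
$G{\left(D,Y \right)} = \frac{D + Y}{D}$ ($G{\left(D,Y \right)} = \frac{Y + D}{D + 0} = \frac{D + Y}{D}$)
$k{\left(T \right)} = 48 - 16 T$ ($k{\left(T \right)} = 4 \left(- 4 \left(-3 + T\right)\right) = 4 \left(12 - 4 T\right) = 48 - 16 T$)
$k{\left(5 \right)} \left(-1153 + \left(G{\left(-9,1 \right)} - -505\right)\right) = \left(48 - 80\right) \left(-1153 + \left(\frac{-9 + 1}{-9} - -505\right)\right) = \left(48 - 80\right) \left(-1153 + \left(\left(- \frac{1}{9}\right) \left(-8\right) + 505\right)\right) = - 32 \left(-1153 + \left(\frac{8}{9} + 505\right)\right) = - 32 \left(-1153 + \frac{4553}{9}\right) = \left(-32\right) \left(- \frac{5824}{9}\right) = \frac{186368}{9}$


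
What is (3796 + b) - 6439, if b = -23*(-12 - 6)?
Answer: -2229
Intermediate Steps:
b = 414 (b = -23*(-18) = 414)
(3796 + b) - 6439 = (3796 + 414) - 6439 = 4210 - 6439 = -2229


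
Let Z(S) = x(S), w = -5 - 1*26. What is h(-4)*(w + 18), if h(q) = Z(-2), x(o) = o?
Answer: 26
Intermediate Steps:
w = -31 (w = -5 - 26 = -31)
Z(S) = S
h(q) = -2
h(-4)*(w + 18) = -2*(-31 + 18) = -2*(-13) = 26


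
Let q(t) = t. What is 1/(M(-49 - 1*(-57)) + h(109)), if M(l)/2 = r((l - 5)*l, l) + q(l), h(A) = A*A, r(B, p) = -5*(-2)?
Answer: 1/11917 ≈ 8.3914e-5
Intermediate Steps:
r(B, p) = 10
h(A) = A**2
M(l) = 20 + 2*l (M(l) = 2*(10 + l) = 20 + 2*l)
1/(M(-49 - 1*(-57)) + h(109)) = 1/((20 + 2*(-49 - 1*(-57))) + 109**2) = 1/((20 + 2*(-49 + 57)) + 11881) = 1/((20 + 2*8) + 11881) = 1/((20 + 16) + 11881) = 1/(36 + 11881) = 1/11917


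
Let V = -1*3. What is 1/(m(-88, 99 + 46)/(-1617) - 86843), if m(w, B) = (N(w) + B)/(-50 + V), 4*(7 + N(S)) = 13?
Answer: -342804/29770127207 ≈ -1.1515e-5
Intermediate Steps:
N(S) = -15/4 (N(S) = -7 + (1/4)*13 = -7 + 13/4 = -15/4)
V = -3
m(w, B) = 15/212 - B/53 (m(w, B) = (-15/4 + B)/(-50 - 3) = (-15/4 + B)/(-53) = (-15/4 + B)*(-1/53) = 15/212 - B/53)
1/(m(-88, 99 + 46)/(-1617) - 86843) = 1/((15/212 - (99 + 46)/53)/(-1617) - 86843) = 1/((15/212 - 1/53*145)*(-1/1617) - 86843) = 1/((15/212 - 145/53)*(-1/1617) - 86843) = 1/(-565/212*(-1/1617) - 86843) = 1/(565/342804 - 86843) = 1/(-29770127207/342804) = -342804/29770127207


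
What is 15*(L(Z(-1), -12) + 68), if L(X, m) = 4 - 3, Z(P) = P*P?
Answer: 1035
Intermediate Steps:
Z(P) = P**2
L(X, m) = 1
15*(L(Z(-1), -12) + 68) = 15*(1 + 68) = 15*69 = 1035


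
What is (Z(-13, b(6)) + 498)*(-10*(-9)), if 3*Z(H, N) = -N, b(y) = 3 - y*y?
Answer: 45810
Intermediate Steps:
b(y) = 3 - y²
Z(H, N) = -N/3 (Z(H, N) = (-N)/3 = -N/3)
(Z(-13, b(6)) + 498)*(-10*(-9)) = (-(3 - 1*6²)/3 + 498)*(-10*(-9)) = (-(3 - 1*36)/3 + 498)*90 = (-(3 - 36)/3 + 498)*90 = (-⅓*(-33) + 498)*90 = (11 + 498)*90 = 509*90 = 45810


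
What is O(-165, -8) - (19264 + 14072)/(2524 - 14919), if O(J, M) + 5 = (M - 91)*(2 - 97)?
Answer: 116546336/12395 ≈ 9402.7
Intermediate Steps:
O(J, M) = 8640 - 95*M (O(J, M) = -5 + (M - 91)*(2 - 97) = -5 + (-91 + M)*(-95) = -5 + (8645 - 95*M) = 8640 - 95*M)
O(-165, -8) - (19264 + 14072)/(2524 - 14919) = (8640 - 95*(-8)) - (19264 + 14072)/(2524 - 14919) = (8640 + 760) - 33336/(-12395) = 9400 - 33336*(-1)/12395 = 9400 - 1*(-33336/12395) = 9400 + 33336/12395 = 116546336/12395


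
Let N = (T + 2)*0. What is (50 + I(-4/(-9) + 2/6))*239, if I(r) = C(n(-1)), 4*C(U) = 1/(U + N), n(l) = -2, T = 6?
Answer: 95361/8 ≈ 11920.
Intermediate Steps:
N = 0 (N = (6 + 2)*0 = 8*0 = 0)
C(U) = 1/(4*U) (C(U) = 1/(4*(U + 0)) = 1/(4*U))
I(r) = -⅛ (I(r) = (¼)/(-2) = (¼)*(-½) = -⅛)
(50 + I(-4/(-9) + 2/6))*239 = (50 - ⅛)*239 = (399/8)*239 = 95361/8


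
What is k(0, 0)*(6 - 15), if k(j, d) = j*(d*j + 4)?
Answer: 0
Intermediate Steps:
k(j, d) = j*(4 + d*j)
k(0, 0)*(6 - 15) = (0*(4 + 0*0))*(6 - 15) = (0*(4 + 0))*(-9) = (0*4)*(-9) = 0*(-9) = 0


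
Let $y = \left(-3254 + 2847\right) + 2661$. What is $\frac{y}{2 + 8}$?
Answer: $\frac{1127}{5} \approx 225.4$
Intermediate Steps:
$y = 2254$ ($y = -407 + 2661 = 2254$)
$\frac{y}{2 + 8} = \frac{2254}{2 + 8} = \frac{2254}{10} = 2254 \cdot \frac{1}{10} = \frac{1127}{5}$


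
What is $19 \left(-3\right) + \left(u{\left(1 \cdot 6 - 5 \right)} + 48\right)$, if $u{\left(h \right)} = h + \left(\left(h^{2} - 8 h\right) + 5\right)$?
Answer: $-10$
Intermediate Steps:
$u{\left(h \right)} = 5 + h^{2} - 7 h$ ($u{\left(h \right)} = h + \left(5 + h^{2} - 8 h\right) = 5 + h^{2} - 7 h$)
$19 \left(-3\right) + \left(u{\left(1 \cdot 6 - 5 \right)} + 48\right) = 19 \left(-3\right) + \left(\left(5 + \left(1 \cdot 6 - 5\right)^{2} - 7 \left(1 \cdot 6 - 5\right)\right) + 48\right) = -57 + \left(\left(5 + \left(6 - 5\right)^{2} - 7 \left(6 - 5\right)\right) + 48\right) = -57 + \left(\left(5 + 1^{2} - 7\right) + 48\right) = -57 + \left(\left(5 + 1 - 7\right) + 48\right) = -57 + \left(-1 + 48\right) = -57 + 47 = -10$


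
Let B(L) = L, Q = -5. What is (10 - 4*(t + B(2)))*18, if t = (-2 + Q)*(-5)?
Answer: -2484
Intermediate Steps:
t = 35 (t = (-2 - 5)*(-5) = -7*(-5) = 35)
(10 - 4*(t + B(2)))*18 = (10 - 4*(35 + 2))*18 = (10 - 4*37)*18 = (10 - 148)*18 = -138*18 = -2484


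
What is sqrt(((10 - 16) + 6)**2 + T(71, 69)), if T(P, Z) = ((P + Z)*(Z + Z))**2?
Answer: 19320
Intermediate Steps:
T(P, Z) = 4*Z**2*(P + Z)**2 (T(P, Z) = ((P + Z)*(2*Z))**2 = (2*Z*(P + Z))**2 = 4*Z**2*(P + Z)**2)
sqrt(((10 - 16) + 6)**2 + T(71, 69)) = sqrt(((10 - 16) + 6)**2 + 4*69**2*(71 + 69)**2) = sqrt((-6 + 6)**2 + 4*4761*140**2) = sqrt(0**2 + 4*4761*19600) = sqrt(0 + 373262400) = sqrt(373262400) = 19320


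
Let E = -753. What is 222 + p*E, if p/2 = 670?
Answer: -1008798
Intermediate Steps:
p = 1340 (p = 2*670 = 1340)
222 + p*E = 222 + 1340*(-753) = 222 - 1009020 = -1008798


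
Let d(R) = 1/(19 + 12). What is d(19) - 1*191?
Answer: -5920/31 ≈ -190.97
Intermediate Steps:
d(R) = 1/31
d(19) - 1*191 = 1/31 - 1*191 = 1/31 - 191 = -5920/31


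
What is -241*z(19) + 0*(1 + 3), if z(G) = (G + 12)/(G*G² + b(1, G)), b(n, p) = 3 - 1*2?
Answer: -7471/6860 ≈ -1.0891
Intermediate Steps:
b(n, p) = 1 (b(n, p) = 3 - 2 = 1)
z(G) = (12 + G)/(1 + G³) (z(G) = (G + 12)/(G*G² + 1) = (12 + G)/(G³ + 1) = (12 + G)/(1 + G³))
-241*z(19) + 0*(1 + 3) = -241*(12 + 19)/(1 + 19³) + 0*(1 + 3) = -241*31/(1 + 6859) + 0*4 = -241*31/6860 + 0 = -7471/6860 + 0 = -7471/6860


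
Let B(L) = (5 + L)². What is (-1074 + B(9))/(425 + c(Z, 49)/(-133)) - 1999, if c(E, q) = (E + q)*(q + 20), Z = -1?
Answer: -106489561/53213 ≈ -2001.2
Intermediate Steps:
c(E, q) = (20 + q)*(E + q) (c(E, q) = (E + q)*(20 + q) = (20 + q)*(E + q))
(-1074 + B(9))/(425 + c(Z, 49)/(-133)) - 1999 = (-1074 + (5 + 9)²)/(425 + (49² + 20*(-1) + 20*49 - 1*49)/(-133)) - 1999 = (-1074 + 14²)/(425 + (2401 - 20 + 980 - 49)*(-1/133)) - 1999 = (-1074 + 196)/(425 + 3312*(-1/133)) - 1999 = -878/(425 - 3312/133) - 1999 = -878/53213/133 - 1999 = -878*133/53213 - 1999 = -116774/53213 - 1999 = -106489561/53213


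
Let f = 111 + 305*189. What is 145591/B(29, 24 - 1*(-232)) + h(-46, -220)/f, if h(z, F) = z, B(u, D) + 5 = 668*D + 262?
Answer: 4200437803/4945790670 ≈ 0.84930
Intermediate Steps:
B(u, D) = 257 + 668*D (B(u, D) = -5 + (668*D + 262) = -5 + (262 + 668*D) = 257 + 668*D)
f = 57756 (f = 111 + 57645 = 57756)
145591/B(29, 24 - 1*(-232)) + h(-46, -220)/f = 145591/(257 + 668*(24 - 1*(-232))) - 46/57756 = 145591/(257 + 668*(24 + 232)) - 46*1/57756 = 145591/(257 + 668*256) - 23/28878 = 145591/(257 + 171008) - 23/28878 = 145591/171265 - 23/28878 = 4200437803/4945790670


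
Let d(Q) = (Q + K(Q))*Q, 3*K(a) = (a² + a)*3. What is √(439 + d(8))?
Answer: √1079 ≈ 32.848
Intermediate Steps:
K(a) = a + a² (K(a) = ((a² + a)*3)/3 = ((a + a²)*3)/3 = (3*a + 3*a²)/3 = a + a²)
d(Q) = Q*(Q + Q*(1 + Q)) (d(Q) = (Q + Q*(1 + Q))*Q = Q*(Q + Q*(1 + Q)))
√(439 + d(8)) = √(439 + 8²*(2 + 8)) = √(439 + 64*10) = √(439 + 640) = √1079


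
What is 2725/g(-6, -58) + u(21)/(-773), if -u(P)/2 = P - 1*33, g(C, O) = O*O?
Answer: 2025689/2600372 ≈ 0.77900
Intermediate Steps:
g(C, O) = O²
u(P) = 66 - 2*P (u(P) = -2*(P - 1*33) = -2*(P - 33) = -2*(-33 + P) = 66 - 2*P)
2725/g(-6, -58) + u(21)/(-773) = 2725/((-58)²) + (66 - 2*21)/(-773) = 2725/3364 + (66 - 42)*(-1/773) = 2725*(1/3364) + 24*(-1/773) = 2725/3364 - 24/773 = 2025689/2600372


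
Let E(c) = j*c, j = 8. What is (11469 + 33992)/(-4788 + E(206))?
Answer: -45461/3140 ≈ -14.478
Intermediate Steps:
E(c) = 8*c
(11469 + 33992)/(-4788 + E(206)) = (11469 + 33992)/(-4788 + 8*206) = 45461/(-4788 + 1648) = 45461/(-3140) = 45461*(-1/3140) = -45461/3140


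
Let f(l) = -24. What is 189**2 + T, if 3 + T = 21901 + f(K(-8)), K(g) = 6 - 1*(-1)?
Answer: 57595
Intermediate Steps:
K(g) = 7 (K(g) = 6 + 1 = 7)
T = 21874 (T = -3 + (21901 - 24) = -3 + 21877 = 21874)
189**2 + T = 189**2 + 21874 = 35721 + 21874 = 57595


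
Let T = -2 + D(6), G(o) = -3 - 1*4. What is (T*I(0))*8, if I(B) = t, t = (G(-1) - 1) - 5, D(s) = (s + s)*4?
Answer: -4784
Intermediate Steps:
G(o) = -7 (G(o) = -3 - 4 = -7)
D(s) = 8*s (D(s) = (2*s)*4 = 8*s)
T = 46 (T = -2 + 8*6 = -2 + 48 = 46)
t = -13 (t = (-7 - 1) - 5 = -8 - 5 = -13)
I(B) = -13
(T*I(0))*8 = (46*(-13))*8 = -598*8 = -4784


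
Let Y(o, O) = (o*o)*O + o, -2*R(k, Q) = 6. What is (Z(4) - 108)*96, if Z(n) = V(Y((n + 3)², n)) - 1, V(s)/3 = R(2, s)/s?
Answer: -101009856/9653 ≈ -10464.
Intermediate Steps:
R(k, Q) = -3 (R(k, Q) = -½*6 = -3)
Y(o, O) = o + O*o² (Y(o, O) = o²*O + o = O*o² + o = o + O*o²)
V(s) = -9/s (V(s) = 3*(-3/s) = -9/s)
Z(n) = -1 - 9/((1 + n*(3 + n)²)*(3 + n)²) (Z(n) = -9*1/((1 + n*(n + 3)²)*(n + 3)²) - 1 = -9*1/((1 + n*(3 + n)²)*(3 + n)²) - 1 = -9/((1 + n*(3 + n)²)*(3 + n)²) - 1 = -1 - 9/((1 + n*(3 + n)²)*(3 + n)²))
(Z(4) - 108)*96 = ((-9 + (3 + 4)²*(-1 - 1*4*(3 + 4)²))/((1 + 4*(3 + 4)²)*(3 + 4)²) - 108)*96 = ((-9 + 7²*(-1 - 1*4*7²))/((1 + 4*7²)*7²) - 108)*96 = ((1/49)*(-9 + 49*(-1 - 1*4*49))/(1 + 4*49) - 108)*96 = ((1/49)*(-9 + 49*(-1 - 196))/(1 + 196) - 108)*96 = ((1/49)*(-9 + 49*(-197))/197 - 108)*96 = ((1/197)*(1/49)*(-9 - 9653) - 108)*96 = ((1/197)*(1/49)*(-9662) - 108)*96 = (-9662/9653 - 108)*96 = -1052186/9653*96 = -101009856/9653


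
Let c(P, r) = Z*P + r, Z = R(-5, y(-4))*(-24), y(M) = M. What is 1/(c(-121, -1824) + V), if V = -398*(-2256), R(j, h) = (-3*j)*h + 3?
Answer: 1/730536 ≈ 1.3689e-6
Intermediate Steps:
R(j, h) = 3 - 3*h*j (R(j, h) = -3*h*j + 3 = 3 - 3*h*j)
Z = 1368 (Z = (3 - 3*(-4)*(-5))*(-24) = (3 - 60)*(-24) = -57*(-24) = 1368)
V = 897888
c(P, r) = r + 1368*P (c(P, r) = 1368*P + r = r + 1368*P)
1/(c(-121, -1824) + V) = 1/((-1824 + 1368*(-121)) + 897888) = 1/((-1824 - 165528) + 897888) = 1/(-167352 + 897888) = 1/730536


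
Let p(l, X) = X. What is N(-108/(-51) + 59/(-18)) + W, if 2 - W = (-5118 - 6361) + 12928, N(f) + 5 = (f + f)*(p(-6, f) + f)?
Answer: -33863843/23409 ≈ -1446.6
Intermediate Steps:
N(f) = -5 + 4*f² (N(f) = -5 + (f + f)*(f + f) = -5 + (2*f)*(2*f) = -5 + 4*f²)
W = -1447 (W = 2 - ((-5118 - 6361) + 12928) = 2 - (-11479 + 12928) = 2 - 1*1449 = 2 - 1449 = -1447)
N(-108/(-51) + 59/(-18)) + W = (-5 + 4*(-108/(-51) + 59/(-18))²) - 1447 = (-5 + 4*(-108*(-1/51) + 59*(-1/18))²) - 1447 = (-5 + 4*(36/17 - 59/18)²) - 1447 = (-5 + 4*(-355/306)²) - 1447 = (-5 + 4*(126025/93636)) - 1447 = (-5 + 126025/23409) - 1447 = 8980/23409 - 1447 = -33863843/23409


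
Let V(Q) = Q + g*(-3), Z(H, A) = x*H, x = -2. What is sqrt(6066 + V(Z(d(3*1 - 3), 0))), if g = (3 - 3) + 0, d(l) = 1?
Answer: 4*sqrt(379) ≈ 77.872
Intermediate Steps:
Z(H, A) = -2*H
g = 0 (g = 0 + 0 = 0)
V(Q) = Q (V(Q) = Q + 0*(-3) = Q + 0 = Q)
sqrt(6066 + V(Z(d(3*1 - 3), 0))) = sqrt(6066 - 2*1) = sqrt(6066 - 2) = sqrt(6064) = 4*sqrt(379)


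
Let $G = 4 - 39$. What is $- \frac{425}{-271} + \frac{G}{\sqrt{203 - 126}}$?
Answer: $\frac{425}{271} - \frac{5 \sqrt{77}}{11} \approx -2.4204$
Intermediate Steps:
$G = -35$
$- \frac{425}{-271} + \frac{G}{\sqrt{203 - 126}} = - \frac{425}{-271} - \frac{35}{\sqrt{203 - 126}} = \left(-425\right) \left(- \frac{1}{271}\right) - \frac{35}{\sqrt{77}} = \frac{425}{271} - 35 \frac{\sqrt{77}}{77} = \frac{425}{271} - \frac{5 \sqrt{77}}{11}$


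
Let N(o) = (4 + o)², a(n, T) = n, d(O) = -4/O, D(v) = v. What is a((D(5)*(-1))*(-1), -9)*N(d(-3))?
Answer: 1280/9 ≈ 142.22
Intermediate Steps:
a((D(5)*(-1))*(-1), -9)*N(d(-3)) = ((5*(-1))*(-1))*(4 - 4/(-3))² = (-5*(-1))*(4 - 4*(-⅓))² = 5*(4 + 4/3)² = 5*(16/3)² = 5*(256/9) = 1280/9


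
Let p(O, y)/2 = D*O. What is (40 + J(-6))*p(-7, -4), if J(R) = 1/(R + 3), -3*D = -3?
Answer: -1666/3 ≈ -555.33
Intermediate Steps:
D = 1 (D = -⅓*(-3) = 1)
J(R) = 1/(3 + R)
p(O, y) = 2*O (p(O, y) = 2*(1*O) = 2*O)
(40 + J(-6))*p(-7, -4) = (40 + 1/(3 - 6))*(2*(-7)) = (40 + 1/(-3))*(-14) = (40 - ⅓)*(-14) = (119/3)*(-14) = -1666/3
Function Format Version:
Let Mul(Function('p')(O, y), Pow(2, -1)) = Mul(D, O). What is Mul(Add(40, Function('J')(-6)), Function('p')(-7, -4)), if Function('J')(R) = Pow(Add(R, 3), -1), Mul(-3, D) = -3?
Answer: Rational(-1666, 3) ≈ -555.33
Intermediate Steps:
D = 1 (D = Mul(Rational(-1, 3), -3) = 1)
Function('J')(R) = Pow(Add(3, R), -1)
Function('p')(O, y) = Mul(2, O) (Function('p')(O, y) = Mul(2, Mul(1, O)) = Mul(2, O))
Mul(Add(40, Function('J')(-6)), Function('p')(-7, -4)) = Mul(Add(40, Pow(Add(3, -6), -1)), Mul(2, -7)) = Mul(Add(40, Pow(-3, -1)), -14) = Mul(Add(40, Rational(-1, 3)), -14) = Mul(Rational(119, 3), -14) = Rational(-1666, 3)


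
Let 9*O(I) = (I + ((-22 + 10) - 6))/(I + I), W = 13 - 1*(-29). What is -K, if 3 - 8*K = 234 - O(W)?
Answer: 14551/504 ≈ 28.871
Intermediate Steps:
W = 42 (W = 13 + 29 = 42)
O(I) = (-18 + I)/(18*I) (O(I) = ((I + ((-22 + 10) - 6))/(I + I))/9 = ((I + (-12 - 6))/((2*I)))/9 = ((I - 18)*(1/(2*I)))/9 = ((-18 + I)*(1/(2*I)))/9 = ((-18 + I)/(2*I))/9 = (-18 + I)/(18*I))
K = -14551/504 (K = 3/8 - (234 - (-18 + 42)/(18*42))/8 = 3/8 - (234 - 24/(18*42))/8 = 3/8 - (234 - 1*2/63)/8 = 3/8 - (234 - 2/63)/8 = 3/8 - ⅛*14740/63 = 3/8 - 3685/126 = -14551/504 ≈ -28.871)
-K = -1*(-14551/504) = 14551/504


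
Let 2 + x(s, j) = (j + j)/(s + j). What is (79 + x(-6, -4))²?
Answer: 151321/25 ≈ 6052.8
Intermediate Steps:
x(s, j) = -2 + 2*j/(j + s) (x(s, j) = -2 + (j + j)/(s + j) = -2 + (2*j)/(j + s) = -2 + 2*j/(j + s))
(79 + x(-6, -4))² = (79 - 2*(-6)/(-4 - 6))² = (79 - 2*(-6)/(-10))² = (79 - 2*(-6)*(-⅒))² = (79 - 6/5)² = (389/5)² = 151321/25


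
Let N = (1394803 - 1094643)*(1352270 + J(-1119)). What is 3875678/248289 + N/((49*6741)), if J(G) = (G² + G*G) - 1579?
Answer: 13681029627145982/3905337681 ≈ 3.5032e+6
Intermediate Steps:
J(G) = -1579 + 2*G² (J(G) = (G² + G²) - 1579 = 2*G² - 1579 = -1579 + 2*G²)
N = 1157120702080 (N = (1394803 - 1094643)*(1352270 + (-1579 + 2*(-1119)²)) = 300160*(1352270 + (-1579 + 2*1252161)) = 300160*(1352270 + (-1579 + 2504322)) = 300160*(1352270 + 2502743) = 300160*3855013 = 1157120702080)
3875678/248289 + N/((49*6741)) = 3875678/248289 + 1157120702080/((49*6741)) = 3875678*(1/248289) + 1157120702080/330309 = 3875678/248289 + 1157120702080*(1/330309) = 3875678/248289 + 165302957440/47187 = 13681029627145982/3905337681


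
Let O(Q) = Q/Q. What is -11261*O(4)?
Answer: -11261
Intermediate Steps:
O(Q) = 1
-11261*O(4) = -11261*1 = -11261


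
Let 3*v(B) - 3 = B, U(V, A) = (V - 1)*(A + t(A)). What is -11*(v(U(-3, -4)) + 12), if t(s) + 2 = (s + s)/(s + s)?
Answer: -649/3 ≈ -216.33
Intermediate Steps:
t(s) = -1 (t(s) = -2 + (s + s)/(s + s) = -2 + (2*s)/((2*s)) = -2 + (2*s)*(1/(2*s)) = -2 + 1 = -1)
U(V, A) = (-1 + A)*(-1 + V) (U(V, A) = (V - 1)*(A - 1) = (-1 + V)*(-1 + A) = (-1 + A)*(-1 + V))
v(B) = 1 + B/3
-11*(v(U(-3, -4)) + 12) = -11*((1 + (1 - 1*(-4) - 1*(-3) - 4*(-3))/3) + 12) = -11*((1 + (1 + 4 + 3 + 12)/3) + 12) = -11*((1 + (⅓)*20) + 12) = -11*((1 + 20/3) + 12) = -11*(23/3 + 12) = -11*59/3 = -649/3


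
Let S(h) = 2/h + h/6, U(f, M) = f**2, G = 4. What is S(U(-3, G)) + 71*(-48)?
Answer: -61313/18 ≈ -3406.3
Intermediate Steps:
S(h) = 2/h + h/6 (S(h) = 2/h + h*(1/6) = 2/h + h/6)
S(U(-3, G)) + 71*(-48) = (2/((-3)**2) + (1/6)*(-3)**2) + 71*(-48) = (2/9 + (1/6)*9) - 3408 = (2*(1/9) + 3/2) - 3408 = (2/9 + 3/2) - 3408 = 31/18 - 3408 = -61313/18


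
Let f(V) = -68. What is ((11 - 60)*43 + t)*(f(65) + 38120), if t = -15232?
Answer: -659783628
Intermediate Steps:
((11 - 60)*43 + t)*(f(65) + 38120) = ((11 - 60)*43 - 15232)*(-68 + 38120) = (-49*43 - 15232)*38052 = (-2107 - 15232)*38052 = -17339*38052 = -659783628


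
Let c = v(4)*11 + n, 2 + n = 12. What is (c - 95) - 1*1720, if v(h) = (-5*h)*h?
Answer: -2685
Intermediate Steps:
v(h) = -5*h²
n = 10 (n = -2 + 12 = 10)
c = -870 (c = -5*4²*11 + 10 = -5*16*11 + 10 = -80*11 + 10 = -880 + 10 = -870)
(c - 95) - 1*1720 = (-870 - 95) - 1*1720 = -965 - 1720 = -2685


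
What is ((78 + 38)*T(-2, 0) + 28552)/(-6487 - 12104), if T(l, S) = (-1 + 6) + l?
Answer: -28900/18591 ≈ -1.5545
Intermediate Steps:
T(l, S) = 5 + l
((78 + 38)*T(-2, 0) + 28552)/(-6487 - 12104) = ((78 + 38)*(5 - 2) + 28552)/(-6487 - 12104) = (116*3 + 28552)/(-18591) = (348 + 28552)*(-1/18591) = 28900*(-1/18591) = -28900/18591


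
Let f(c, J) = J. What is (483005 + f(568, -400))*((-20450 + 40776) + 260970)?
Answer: 135754856080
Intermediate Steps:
(483005 + f(568, -400))*((-20450 + 40776) + 260970) = (483005 - 400)*((-20450 + 40776) + 260970) = 482605*(20326 + 260970) = 482605*281296 = 135754856080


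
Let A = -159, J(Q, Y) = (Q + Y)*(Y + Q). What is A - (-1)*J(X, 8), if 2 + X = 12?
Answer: 165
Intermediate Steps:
X = 10 (X = -2 + 12 = 10)
J(Q, Y) = (Q + Y)**2 (J(Q, Y) = (Q + Y)*(Q + Y) = (Q + Y)**2)
A - (-1)*J(X, 8) = -159 - (-1)*(10 + 8)**2 = -159 - (-1)*18**2 = -159 - (-1)*324 = -159 - 1*(-324) = -159 + 324 = 165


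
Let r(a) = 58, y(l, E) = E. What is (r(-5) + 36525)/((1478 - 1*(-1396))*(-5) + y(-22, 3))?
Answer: -36583/14367 ≈ -2.5463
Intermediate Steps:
(r(-5) + 36525)/((1478 - 1*(-1396))*(-5) + y(-22, 3)) = (58 + 36525)/((1478 - 1*(-1396))*(-5) + 3) = 36583/((1478 + 1396)*(-5) + 3) = 36583/(2874*(-5) + 3) = 36583/(-14370 + 3) = 36583/(-14367) = 36583*(-1/14367) = -36583/14367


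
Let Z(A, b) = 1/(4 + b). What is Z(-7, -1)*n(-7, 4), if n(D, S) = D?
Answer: -7/3 ≈ -2.3333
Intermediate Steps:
Z(-7, -1)*n(-7, 4) = -7/(4 - 1) = -7/3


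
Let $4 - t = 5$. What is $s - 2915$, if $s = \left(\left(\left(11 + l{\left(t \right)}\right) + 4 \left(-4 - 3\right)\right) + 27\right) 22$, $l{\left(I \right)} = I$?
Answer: $-2717$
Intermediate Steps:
$t = -1$ ($t = 4 - 5 = -1$)
$s = 198$ ($s = \left(\left(\left(11 - 1\right) + 4 \left(-4 - 3\right)\right) + 27\right) 22 = \left(\left(10 + 4 \left(-7\right)\right) + 27\right) 22 = \left(\left(10 - 28\right) + 27\right) 22 = \left(-18 + 27\right) 22 = 9 \cdot 22 = 198$)
$s - 2915 = 198 - 2915 = -2717$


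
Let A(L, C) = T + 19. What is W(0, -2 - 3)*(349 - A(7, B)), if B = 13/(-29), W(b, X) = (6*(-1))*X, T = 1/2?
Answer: 9885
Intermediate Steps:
T = 1/2 ≈ 0.50000
W(b, X) = -6*X
B = -13/29 (B = 13*(-1/29) = -13/29 ≈ -0.44828)
A(L, C) = 39/2 (A(L, C) = 1/2 + 19 = 39/2)
W(0, -2 - 3)*(349 - A(7, B)) = (-6*(-2 - 3))*(349 - 1*39/2) = (-6*(-5))*(349 - 39/2) = 30*(659/2) = 9885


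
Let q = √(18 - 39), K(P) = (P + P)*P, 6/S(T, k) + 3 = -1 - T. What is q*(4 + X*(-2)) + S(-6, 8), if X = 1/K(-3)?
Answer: 3 + 35*I*√21/9 ≈ 3.0 + 17.821*I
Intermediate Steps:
S(T, k) = 6/(-4 - T) (S(T, k) = 6/(-3 + (-1 - T)) = 6/(-4 - T))
K(P) = 2*P² (K(P) = (2*P)*P = 2*P²)
X = 1/18 (X = 1/(2*(-3)²) = 1/(2*9) = 1/18 ≈ 0.055556)
q = I*√21 (q = √(-21) = I*√21 ≈ 4.5826*I)
q*(4 + X*(-2)) + S(-6, 8) = (I*√21)*(4 + (1/18)*(-2)) - 6/(4 - 6) = (I*√21)*(4 - ⅑) - 6/(-2) = (I*√21)*(35/9) - 6*(-½) = 35*I*√21/9 + 3 = 3 + 35*I*√21/9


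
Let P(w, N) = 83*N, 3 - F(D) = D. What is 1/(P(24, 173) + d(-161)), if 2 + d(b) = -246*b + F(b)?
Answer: 1/54127 ≈ 1.8475e-5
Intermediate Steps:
F(D) = 3 - D
d(b) = 1 - 247*b (d(b) = -2 + (-246*b + (3 - b)) = -2 + (3 - 247*b) = 1 - 247*b)
1/(P(24, 173) + d(-161)) = 1/(83*173 + (1 - 247*(-161))) = 1/(14359 + (1 + 39767)) = 1/(14359 + 39768) = 1/54127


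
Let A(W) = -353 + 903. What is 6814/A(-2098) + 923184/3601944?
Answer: 173968039/13757425 ≈ 12.645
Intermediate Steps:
A(W) = 550
6814/A(-2098) + 923184/3601944 = 6814/550 + 923184/3601944 = 6814*(1/550) + 923184*(1/3601944) = 3407/275 + 12822/50027 = 173968039/13757425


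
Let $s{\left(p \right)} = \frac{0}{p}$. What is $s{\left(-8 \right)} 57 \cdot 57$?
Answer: $0$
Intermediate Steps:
$s{\left(p \right)} = 0$
$s{\left(-8 \right)} 57 \cdot 57 = 0 \cdot 57 \cdot 57 = 0 \cdot 57 = 0$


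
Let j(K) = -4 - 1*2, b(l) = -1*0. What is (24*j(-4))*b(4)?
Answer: 0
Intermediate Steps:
b(l) = 0
j(K) = -6 (j(K) = -4 - 2 = -6)
(24*j(-4))*b(4) = (24*(-6))*0 = -144*0 = 0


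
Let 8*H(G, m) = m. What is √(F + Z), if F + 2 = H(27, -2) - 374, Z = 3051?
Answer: √10699/2 ≈ 51.718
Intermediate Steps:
H(G, m) = m/8
F = -1505/4 (F = -2 + ((⅛)*(-2) - 374) = -2 + (-¼ - 374) = -2 - 1497/4 = -1505/4 ≈ -376.25)
√(F + Z) = √(-1505/4 + 3051) = √(10699/4) = √10699/2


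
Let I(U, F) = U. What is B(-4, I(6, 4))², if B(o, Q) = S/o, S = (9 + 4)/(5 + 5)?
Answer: 169/1600 ≈ 0.10563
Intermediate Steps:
S = 13/10 ≈ 1.3000
B(o, Q) = 13/(10*o)
B(-4, I(6, 4))² = ((13/10)/(-4))² = ((13/10)*(-¼))² = (-13/40)² = 169/1600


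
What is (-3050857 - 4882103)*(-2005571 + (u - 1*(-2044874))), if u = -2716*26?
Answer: 248404776480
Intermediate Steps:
u = -70616
(-3050857 - 4882103)*(-2005571 + (u - 1*(-2044874))) = (-3050857 - 4882103)*(-2005571 + (-70616 - 1*(-2044874))) = -7932960*(-2005571 + (-70616 + 2044874)) = -7932960*(-2005571 + 1974258) = -7932960*(-31313) = 248404776480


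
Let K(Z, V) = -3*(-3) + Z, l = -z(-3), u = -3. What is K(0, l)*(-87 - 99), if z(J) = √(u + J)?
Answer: -1674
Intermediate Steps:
z(J) = √(-3 + J)
l = -I*√6 (l = -√(-3 - 3) = -√(-6) = -I*√6 ≈ -2.4495*I)
K(Z, V) = 9 + Z
K(0, l)*(-87 - 99) = (9 + 0)*(-87 - 99) = 9*(-186) = -1674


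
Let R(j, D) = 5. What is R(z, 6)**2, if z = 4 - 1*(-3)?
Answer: 25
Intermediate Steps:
z = 7 (z = 4 + 3 = 7)
R(z, 6)**2 = 5**2 = 25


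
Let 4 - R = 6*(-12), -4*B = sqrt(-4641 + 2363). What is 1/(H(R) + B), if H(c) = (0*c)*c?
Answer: 2*I*sqrt(2278)/1139 ≈ 0.083808*I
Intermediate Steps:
B = -I*sqrt(2278)/4 (B = -sqrt(-4641 + 2363)/4 = -I*sqrt(2278)/4 ≈ -11.932*I)
R = 76 (R = 4 - 6*(-12) = 4 - 1*(-72) = 4 + 72 = 76)
H(c) = 0 (H(c) = 0*c = 0)
1/(H(R) + B) = 1/(0 - I*sqrt(2278)/4) = 1/(-I*sqrt(2278)/4) = 2*I*sqrt(2278)/1139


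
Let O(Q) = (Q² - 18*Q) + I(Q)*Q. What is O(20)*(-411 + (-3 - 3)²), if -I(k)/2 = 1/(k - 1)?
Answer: -270000/19 ≈ -14211.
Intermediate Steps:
I(k) = -2/(-1 + k) (I(k) = -2/(k - 1) = -2/(-1 + k))
O(Q) = Q² - 18*Q - 2*Q/(-1 + Q) (O(Q) = (Q² - 18*Q) + (-2/(-1 + Q))*Q = (Q² - 18*Q) - 2*Q/(-1 + Q) = Q² - 18*Q - 2*Q/(-1 + Q))
O(20)*(-411 + (-3 - 3)²) = (20*(16 + 20² - 19*20)/(-1 + 20))*(-411 + (-3 - 3)²) = (20*(16 + 400 - 380)/19)*(-411 + (-6)²) = (20*(1/19)*36)*(-411 + 36) = (720/19)*(-375) = -270000/19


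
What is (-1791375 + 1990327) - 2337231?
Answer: -2138279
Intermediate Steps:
(-1791375 + 1990327) - 2337231 = 198952 - 2337231 = -2138279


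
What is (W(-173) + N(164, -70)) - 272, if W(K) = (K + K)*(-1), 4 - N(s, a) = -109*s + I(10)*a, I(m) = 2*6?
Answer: 18794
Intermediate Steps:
I(m) = 12
N(s, a) = 4 - 12*a + 109*s (N(s, a) = 4 - (-109*s + 12*a) = 4 + (-12*a + 109*s) = 4 - 12*a + 109*s)
W(K) = -2*K (W(K) = (2*K)*(-1) = -2*K)
(W(-173) + N(164, -70)) - 272 = (-2*(-173) + (4 - 12*(-70) + 109*164)) - 272 = (346 + (4 + 840 + 17876)) - 272 = (346 + 18720) - 272 = 19066 - 272 = 18794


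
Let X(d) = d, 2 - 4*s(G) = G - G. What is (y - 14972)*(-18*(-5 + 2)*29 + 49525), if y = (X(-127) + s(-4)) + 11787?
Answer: -338375693/2 ≈ -1.6919e+8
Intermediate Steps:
s(G) = 1/2 (s(G) = 1/2 - (G - G)/4 = 1/2 - 1/4*0 = 1/2 + 0 = 1/2)
y = 23321/2 (y = (-127 + 1/2) + 11787 = -253/2 + 11787 = 23321/2 ≈ 11661.)
(y - 14972)*(-18*(-5 + 2)*29 + 49525) = (23321/2 - 14972)*(-18*(-5 + 2)*29 + 49525) = -6623*(-18*(-3)*29 + 49525)/2 = -6623*(54*29 + 49525)/2 = -6623*(1566 + 49525)/2 = -6623/2*51091 = -338375693/2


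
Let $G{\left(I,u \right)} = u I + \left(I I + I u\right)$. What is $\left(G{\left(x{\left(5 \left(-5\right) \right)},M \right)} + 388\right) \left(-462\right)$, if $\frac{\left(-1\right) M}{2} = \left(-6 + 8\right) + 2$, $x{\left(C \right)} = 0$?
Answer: $-179256$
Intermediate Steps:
$M = -8$ ($M = - 2 \left(\left(-6 + 8\right) + 2\right) = - 2 \left(2 + 2\right) = \left(-2\right) 4 = -8$)
$G{\left(I,u \right)} = I^{2} + 2 I u$ ($G{\left(I,u \right)} = I u + \left(I^{2} + I u\right) = I^{2} + 2 I u$)
$\left(G{\left(x{\left(5 \left(-5\right) \right)},M \right)} + 388\right) \left(-462\right) = \left(0 \left(0 + 2 \left(-8\right)\right) + 388\right) \left(-462\right) = \left(0 \left(0 - 16\right) + 388\right) \left(-462\right) = \left(0 \left(-16\right) + 388\right) \left(-462\right) = \left(0 + 388\right) \left(-462\right) = 388 \left(-462\right) = -179256$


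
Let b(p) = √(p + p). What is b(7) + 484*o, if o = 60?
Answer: 29040 + √14 ≈ 29044.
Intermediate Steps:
b(p) = √2*√p (b(p) = √(2*p) = √2*√p)
b(7) + 484*o = √2*√7 + 484*60 = √14 + 29040 = 29040 + √14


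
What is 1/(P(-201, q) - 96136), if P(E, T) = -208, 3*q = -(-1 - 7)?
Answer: -1/96344 ≈ -1.0379e-5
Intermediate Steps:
q = 8/3 (q = (-(-1 - 7))/3 = (-1*(-8))/3 = (⅓)*8 = 8/3 ≈ 2.6667)
1/(P(-201, q) - 96136) = 1/(-208 - 96136) = 1/(-96344) = -1/96344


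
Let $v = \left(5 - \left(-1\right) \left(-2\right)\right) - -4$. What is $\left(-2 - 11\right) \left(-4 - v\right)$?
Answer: $143$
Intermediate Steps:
$v = 7$ ($v = \left(5 - 2\right) + 4 = 3 + 4 = 7$)
$\left(-2 - 11\right) \left(-4 - v\right) = \left(-2 - 11\right) \left(-4 - 7\right) = - 13 \left(-4 - 7\right) = \left(-13\right) \left(-11\right) = 143$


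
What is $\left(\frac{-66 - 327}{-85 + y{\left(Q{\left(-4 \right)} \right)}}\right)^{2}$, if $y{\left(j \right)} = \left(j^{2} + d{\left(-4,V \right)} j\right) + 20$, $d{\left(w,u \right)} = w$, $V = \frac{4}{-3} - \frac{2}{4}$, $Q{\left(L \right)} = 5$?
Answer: $\frac{17161}{400} \approx 42.902$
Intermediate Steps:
$V = - \frac{11}{6}$ ($V = 4 \left(- \frac{1}{3}\right) - \frac{1}{2} = - \frac{4}{3} - \frac{1}{2} = - \frac{11}{6} \approx -1.8333$)
$y{\left(j \right)} = 20 + j^{2} - 4 j$ ($y{\left(j \right)} = \left(j^{2} - 4 j\right) + 20 = 20 + j^{2} - 4 j$)
$\left(\frac{-66 - 327}{-85 + y{\left(Q{\left(-4 \right)} \right)}}\right)^{2} = \left(\frac{-66 - 327}{-85 + \left(20 + 5^{2} - 20\right)}\right)^{2} = \left(- \frac{393}{-85 + \left(20 + 25 - 20\right)}\right)^{2} = \left(- \frac{393}{-85 + 25}\right)^{2} = \left(- \frac{393}{-60}\right)^{2} = \left(\left(-393\right) \left(- \frac{1}{60}\right)\right)^{2} = \left(\frac{131}{20}\right)^{2} = \frac{17161}{400}$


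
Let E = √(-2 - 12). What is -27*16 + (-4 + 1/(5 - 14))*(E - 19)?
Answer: -3185/9 - 37*I*√14/9 ≈ -353.89 - 15.382*I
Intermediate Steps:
E = I*√14 (E = √(-14) = I*√14 ≈ 3.7417*I)
-27*16 + (-4 + 1/(5 - 14))*(E - 19) = -27*16 + (-4 + 1/(5 - 14))*(I*√14 - 19) = -432 + (-4 + 1/(-9))*(-19 + I*√14) = -432 + (-4 - ⅑)*(-19 + I*√14) = -432 - 37*(-19 + I*√14)/9 = -432 + (703/9 - 37*I*√14/9) = -3185/9 - 37*I*√14/9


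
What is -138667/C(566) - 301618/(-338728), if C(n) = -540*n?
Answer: 17394615137/12941103240 ≈ 1.3441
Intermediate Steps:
-138667/C(566) - 301618/(-338728) = -138667/((-540*566)) - 301618/(-338728) = -138667/(-305640) - 301618*(-1/338728) = -138667*(-1/305640) + 150809/169364 = 138667/305640 + 150809/169364 = 17394615137/12941103240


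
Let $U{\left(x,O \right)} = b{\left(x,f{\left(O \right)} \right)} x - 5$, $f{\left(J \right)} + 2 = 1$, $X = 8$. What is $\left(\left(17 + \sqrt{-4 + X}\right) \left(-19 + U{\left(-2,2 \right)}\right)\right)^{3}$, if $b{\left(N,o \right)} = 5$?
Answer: $-269586136$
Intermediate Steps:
$f{\left(J \right)} = -1$ ($f{\left(J \right)} = -2 + 1 = -1$)
$U{\left(x,O \right)} = -5 + 5 x$ ($U{\left(x,O \right)} = 5 x - 5 = -5 + 5 x$)
$\left(\left(17 + \sqrt{-4 + X}\right) \left(-19 + U{\left(-2,2 \right)}\right)\right)^{3} = \left(\left(17 + \sqrt{-4 + 8}\right) \left(-19 + \left(-5 + 5 \left(-2\right)\right)\right)\right)^{3} = \left(\left(17 + \sqrt{4}\right) \left(-19 - 15\right)\right)^{3} = \left(\left(17 + 2\right) \left(-19 - 15\right)\right)^{3} = \left(19 \left(-34\right)\right)^{3} = \left(-646\right)^{3} = -269586136$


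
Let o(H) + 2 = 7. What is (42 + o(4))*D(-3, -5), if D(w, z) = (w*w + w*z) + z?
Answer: 893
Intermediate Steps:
D(w, z) = z + w² + w*z (D(w, z) = (w² + w*z) + z = z + w² + w*z)
o(H) = 5 (o(H) = -2 + 7 = 5)
(42 + o(4))*D(-3, -5) = (42 + 5)*(-5 + (-3)² - 3*(-5)) = 47*(-5 + 9 + 15) = 47*19 = 893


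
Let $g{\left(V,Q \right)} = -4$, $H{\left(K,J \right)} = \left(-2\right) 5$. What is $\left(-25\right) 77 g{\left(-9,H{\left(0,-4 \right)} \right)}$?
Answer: $7700$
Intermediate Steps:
$H{\left(K,J \right)} = -10$
$\left(-25\right) 77 g{\left(-9,H{\left(0,-4 \right)} \right)} = \left(-25\right) 77 \left(-4\right) = \left(-1925\right) \left(-4\right) = 7700$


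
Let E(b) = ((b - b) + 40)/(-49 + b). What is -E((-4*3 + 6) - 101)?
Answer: 10/39 ≈ 0.25641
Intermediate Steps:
E(b) = 40/(-49 + b) (E(b) = (0 + 40)/(-49 + b) = 40/(-49 + b))
-E((-4*3 + 6) - 101) = -40/(-49 + ((-4*3 + 6) - 101)) = -40/(-49 + ((-12 + 6) - 101)) = -40/(-49 + (-6 - 101)) = -40/(-49 - 107) = -40/(-156) = -40*(-1)/156 = -1*(-10/39) = 10/39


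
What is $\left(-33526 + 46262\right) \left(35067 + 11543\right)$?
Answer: $593624960$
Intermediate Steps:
$\left(-33526 + 46262\right) \left(35067 + 11543\right) = 12736 \cdot 46610 = 593624960$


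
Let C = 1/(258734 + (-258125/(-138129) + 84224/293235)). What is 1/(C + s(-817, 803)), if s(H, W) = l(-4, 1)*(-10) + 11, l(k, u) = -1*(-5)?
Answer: -3493305279066827/136238892382187148 ≈ -0.025641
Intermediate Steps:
l(k, u) = 5
s(H, W) = -39 (s(H, W) = 5*(-10) + 11 = -50 + 11 = -39)
C = 13501419105/3493305279066827 (C = 1/(258734 + (-258125*(-1/138129) + 84224*(1/293235))) = 1/(258734 + (258125/138129 + 84224/293235)) = 1/(258734 + 29108353757/13501419105) = 1/(3493305279066827/13501419105) = 13501419105/3493305279066827 ≈ 3.8649e-6)
1/(C + s(-817, 803)) = 1/(13501419105/3493305279066827 - 39) = 1/(-136238892382187148/3493305279066827) = -3493305279066827/136238892382187148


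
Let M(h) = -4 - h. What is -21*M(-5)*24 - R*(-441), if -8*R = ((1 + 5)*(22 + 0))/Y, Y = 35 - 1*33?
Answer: -16569/4 ≈ -4142.3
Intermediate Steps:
Y = 2 (Y = 35 - 33 = 2)
R = -33/4 (R = -(1 + 5)*(22 + 0)/(8*2) = -6*22/(8*2) = -33/(2*2) = -⅛*66 = -33/4 ≈ -8.2500)
-21*M(-5)*24 - R*(-441) = -21*(-4 - 1*(-5))*24 - (-33)*(-441)/4 = -21*(-4 + 5)*24 - 1*14553/4 = -21*1*24 - 14553/4 = -21*24 - 14553/4 = -504 - 14553/4 = -16569/4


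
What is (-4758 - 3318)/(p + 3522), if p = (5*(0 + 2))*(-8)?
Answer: -4038/1721 ≈ -2.3463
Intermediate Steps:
p = -80 (p = (5*2)*(-8) = 10*(-8) = -80)
(-4758 - 3318)/(p + 3522) = (-4758 - 3318)/(-80 + 3522) = -8076/3442 = -8076*1/3442 = -4038/1721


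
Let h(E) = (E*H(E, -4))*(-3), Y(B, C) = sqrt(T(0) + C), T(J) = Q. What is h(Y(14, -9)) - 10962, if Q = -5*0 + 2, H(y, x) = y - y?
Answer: -10962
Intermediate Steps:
H(y, x) = 0
Q = 2 (Q = 0 + 2 = 2)
T(J) = 2
Y(B, C) = sqrt(2 + C)
h(E) = 0 (h(E) = (E*0)*(-3) = 0*(-3) = 0)
h(Y(14, -9)) - 10962 = 0 - 10962 = -10962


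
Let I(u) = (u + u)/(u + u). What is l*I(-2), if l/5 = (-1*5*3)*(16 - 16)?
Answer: 0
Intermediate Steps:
I(u) = 1 (I(u) = (2*u)/((2*u)) = (2*u)*(1/(2*u)) = 1)
l = 0 (l = 5*((-1*5*3)*(16 - 16)) = 5*(-5*3*0) = 5*(-15*0) = 5*0 = 0)
l*I(-2) = 0*1 = 0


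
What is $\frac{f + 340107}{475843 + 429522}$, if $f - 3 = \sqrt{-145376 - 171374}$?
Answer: $\frac{68022}{181073} + \frac{i \sqrt{12670}}{181073} \approx 0.37566 + 0.00062163 i$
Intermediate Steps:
$f = 3 + 5 i \sqrt{12670}$ ($f = 3 + \sqrt{-145376 - 171374} = 3 + \sqrt{-316750} = 3 + 5 i \sqrt{12670} \approx 3.0 + 562.81 i$)
$\frac{f + 340107}{475843 + 429522} = \frac{\left(3 + 5 i \sqrt{12670}\right) + 340107}{475843 + 429522} = \frac{340110 + 5 i \sqrt{12670}}{905365} = \left(340110 + 5 i \sqrt{12670}\right) \frac{1}{905365} = \frac{68022}{181073} + \frac{i \sqrt{12670}}{181073}$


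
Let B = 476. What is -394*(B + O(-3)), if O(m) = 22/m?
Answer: -553964/3 ≈ -1.8465e+5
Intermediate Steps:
-394*(B + O(-3)) = -394*(476 + 22/(-3)) = -394*(476 + 22*(-⅓)) = -394*(476 - 22/3) = -394*1406/3 = -553964/3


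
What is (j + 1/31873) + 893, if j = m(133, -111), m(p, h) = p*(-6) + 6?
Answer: 3219174/31873 ≈ 101.00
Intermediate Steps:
m(p, h) = 6 - 6*p (m(p, h) = -6*p + 6 = 6 - 6*p)
j = -792 (j = 6 - 6*133 = 6 - 798 = -792)
(j + 1/31873) + 893 = (-792 + 1/31873) + 893 = -25243415/31873 + 893 = 3219174/31873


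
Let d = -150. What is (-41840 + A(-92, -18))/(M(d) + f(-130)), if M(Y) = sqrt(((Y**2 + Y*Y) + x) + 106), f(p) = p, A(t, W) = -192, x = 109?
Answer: -1092832/5663 - 42032*sqrt(45215)/28315 ≈ -508.63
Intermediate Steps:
M(Y) = sqrt(215 + 2*Y**2) (M(Y) = sqrt(((Y**2 + Y*Y) + 109) + 106) = sqrt(((Y**2 + Y**2) + 109) + 106) = sqrt((2*Y**2 + 109) + 106) = sqrt((109 + 2*Y**2) + 106) = sqrt(215 + 2*Y**2))
(-41840 + A(-92, -18))/(M(d) + f(-130)) = (-41840 - 192)/(sqrt(215 + 2*(-150)**2) - 130) = -42032/(sqrt(215 + 2*22500) - 130) = -42032/(sqrt(215 + 45000) - 130) = -42032/(sqrt(45215) - 130) = -42032/(-130 + sqrt(45215))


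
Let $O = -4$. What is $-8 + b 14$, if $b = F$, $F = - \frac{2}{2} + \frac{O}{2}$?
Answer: $-50$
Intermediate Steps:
$F = -3$ ($F = - \frac{2}{2} - \frac{4}{2} = \left(-2\right) \frac{1}{2} - 2 = -1 - 2 = -3$)
$b = -3$
$-8 + b 14 = -8 - 42 = -50$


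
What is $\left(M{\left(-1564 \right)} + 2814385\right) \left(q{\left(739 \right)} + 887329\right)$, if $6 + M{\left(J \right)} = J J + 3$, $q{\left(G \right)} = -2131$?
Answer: $4656564604644$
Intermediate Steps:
$M{\left(J \right)} = -3 + J^{2}$ ($M{\left(J \right)} = -6 + \left(J J + 3\right) = -6 + \left(J^{2} + 3\right) = -6 + \left(3 + J^{2}\right) = -3 + J^{2}$)
$\left(M{\left(-1564 \right)} + 2814385\right) \left(q{\left(739 \right)} + 887329\right) = \left(\left(-3 + \left(-1564\right)^{2}\right) + 2814385\right) \left(-2131 + 887329\right) = \left(\left(-3 + 2446096\right) + 2814385\right) 885198 = \left(2446093 + 2814385\right) 885198 = 5260478 \cdot 885198 = 4656564604644$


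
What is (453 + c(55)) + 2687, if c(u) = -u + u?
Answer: 3140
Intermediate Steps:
c(u) = 0
(453 + c(55)) + 2687 = (453 + 0) + 2687 = 453 + 2687 = 3140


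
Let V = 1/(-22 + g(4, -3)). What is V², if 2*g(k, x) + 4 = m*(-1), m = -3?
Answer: 4/2025 ≈ 0.0019753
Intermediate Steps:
g(k, x) = -½ (g(k, x) = -2 + (-3*(-1))/2 = -2 + (½)*3 = -2 + 3/2 = -½)
V = -2/45 (V = 1/(-22 - ½) = 1/(-45/2) = -2/45 ≈ -0.044444)
V² = (-2/45)² = 4/2025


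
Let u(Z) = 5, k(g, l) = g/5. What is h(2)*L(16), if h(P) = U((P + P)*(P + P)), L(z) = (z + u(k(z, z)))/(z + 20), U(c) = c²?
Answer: 448/3 ≈ 149.33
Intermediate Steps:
k(g, l) = g/5 (k(g, l) = g*(⅕) = g/5)
L(z) = (5 + z)/(20 + z) (L(z) = (z + 5)/(z + 20) = (5 + z)/(20 + z))
h(P) = 16*P⁴ (h(P) = ((P + P)*(P + P))² = ((2*P)*(2*P))² = (4*P²)² = 16*P⁴)
h(2)*L(16) = (16*2⁴)*((5 + 16)/(20 + 16)) = (16*16)*(21/36) = 256*((1/36)*21) = 256*(7/12) = 448/3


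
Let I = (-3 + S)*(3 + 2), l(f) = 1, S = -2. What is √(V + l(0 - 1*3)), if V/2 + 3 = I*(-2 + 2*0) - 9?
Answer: √77 ≈ 8.7750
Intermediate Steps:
I = -25 (I = (-3 - 2)*(3 + 2) = -5*5 = -25)
V = 76 (V = -6 + 2*(-25*(-2 + 2*0) - 9) = -6 + 2*(-25*(-2 + 0) - 9) = -6 + 2*(-25*(-2) - 9) = -6 + 2*(50 - 9) = -6 + 2*41 = -6 + 82 = 76)
√(V + l(0 - 1*3)) = √(76 + 1) = √77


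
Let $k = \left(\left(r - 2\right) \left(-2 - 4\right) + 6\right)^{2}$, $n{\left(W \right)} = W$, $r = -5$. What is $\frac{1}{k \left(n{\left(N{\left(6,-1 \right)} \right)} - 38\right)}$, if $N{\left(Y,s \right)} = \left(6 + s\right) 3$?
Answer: $- \frac{1}{52992} \approx -1.8871 \cdot 10^{-5}$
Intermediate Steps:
$N{\left(Y,s \right)} = 18 + 3 s$
$k = 2304$ ($k = \left(\left(-5 - 2\right) \left(-2 - 4\right) + 6\right)^{2} = \left(\left(-7\right) \left(-6\right) + 6\right)^{2} = \left(42 + 6\right)^{2} = 48^{2} = 2304$)
$\frac{1}{k \left(n{\left(N{\left(6,-1 \right)} \right)} - 38\right)} = \frac{1}{2304 \left(\left(18 + 3 \left(-1\right)\right) - 38\right)} = \frac{1}{2304 \left(\left(18 - 3\right) - 38\right)} = \frac{1}{2304 \left(15 - 38\right)} = \frac{1}{2304 \left(-23\right)} = \frac{1}{-52992} = - \frac{1}{52992}$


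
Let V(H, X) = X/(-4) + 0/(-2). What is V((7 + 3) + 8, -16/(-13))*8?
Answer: -32/13 ≈ -2.4615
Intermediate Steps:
V(H, X) = -X/4 (V(H, X) = X*(-¼) + 0*(-½) = -X/4 + 0 = -X/4)
V((7 + 3) + 8, -16/(-13))*8 = -(-4)/(-13)*8 = -(-4)*(-1)/13*8 = -¼*16/13*8 = -4/13*8 = -32/13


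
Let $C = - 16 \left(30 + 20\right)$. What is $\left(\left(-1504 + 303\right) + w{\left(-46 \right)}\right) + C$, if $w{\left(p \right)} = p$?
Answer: $-2047$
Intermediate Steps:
$C = -800$ ($C = \left(-16\right) 50 = -800$)
$\left(\left(-1504 + 303\right) + w{\left(-46 \right)}\right) + C = \left(\left(-1504 + 303\right) - 46\right) - 800 = \left(-1201 - 46\right) - 800 = -1247 - 800 = -2047$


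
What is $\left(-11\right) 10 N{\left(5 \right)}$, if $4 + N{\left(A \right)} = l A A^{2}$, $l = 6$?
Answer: $-82060$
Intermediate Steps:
$N{\left(A \right)} = -4 + 6 A^{3}$ ($N{\left(A \right)} = -4 + 6 A A^{2} = -4 + 6 A^{3}$)
$\left(-11\right) 10 N{\left(5 \right)} = \left(-11\right) 10 \left(-4 + 6 \cdot 5^{3}\right) = - 110 \left(-4 + 6 \cdot 125\right) = - 110 \left(-4 + 750\right) = \left(-110\right) 746 = -82060$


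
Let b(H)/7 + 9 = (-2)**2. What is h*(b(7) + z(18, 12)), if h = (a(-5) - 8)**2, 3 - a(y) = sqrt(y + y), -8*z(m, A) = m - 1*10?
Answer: -540 - 360*I*sqrt(10) ≈ -540.0 - 1138.4*I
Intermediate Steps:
z(m, A) = 5/4 - m/8 (z(m, A) = -(m - 1*10)/8 = -(m - 10)/8 = -(-10 + m)/8 = 5/4 - m/8)
a(y) = 3 - sqrt(2)*sqrt(y) (a(y) = 3 - sqrt(y + y) = 3 - sqrt(2*y) = 3 - sqrt(2)*sqrt(y))
b(H) = -35 (b(H) = -63 + 7*(-2)**2 = -63 + 7*4 = -63 + 28 = -35)
h = (-5 - I*sqrt(10))**2 (h = ((3 - sqrt(2)*sqrt(-5)) - 8)**2 = ((3 - sqrt(2)*I*sqrt(5)) - 8)**2 = ((3 - I*sqrt(10)) - 8)**2 = (-5 - I*sqrt(10))**2 ≈ 15.0 + 31.623*I)
h*(b(7) + z(18, 12)) = (5 + I*sqrt(10))**2*(-35 + (5/4 - 1/8*18)) = (5 + I*sqrt(10))**2*(-35 + (5/4 - 9/4)) = (5 + I*sqrt(10))**2*(-35 - 1) = (5 + I*sqrt(10))**2*(-36) = -36*(5 + I*sqrt(10))**2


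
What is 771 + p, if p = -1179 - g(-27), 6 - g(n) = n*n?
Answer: 315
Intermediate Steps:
g(n) = 6 - n**2 (g(n) = 6 - n*n = 6 - n**2)
p = -456 (p = -1179 - (6 - 1*(-27)**2) = -1179 - (6 - 1*729) = -1179 - (6 - 729) = -1179 - 1*(-723) = -1179 + 723 = -456)
771 + p = 771 - 456 = 315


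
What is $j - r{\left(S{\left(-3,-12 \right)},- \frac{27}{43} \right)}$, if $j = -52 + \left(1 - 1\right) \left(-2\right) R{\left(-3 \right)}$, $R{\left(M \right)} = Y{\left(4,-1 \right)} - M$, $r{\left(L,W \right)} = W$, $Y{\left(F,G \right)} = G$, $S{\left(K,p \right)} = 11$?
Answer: $- \frac{2209}{43} \approx -51.372$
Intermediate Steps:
$R{\left(M \right)} = -1 - M$
$j = -52$ ($j = -52 + \left(1 - 1\right) \left(-2\right) \left(-1 - -3\right) = -52 + 0 \left(-2\right) \left(-1 + 3\right) = -52 + 0 \cdot 2 = -52 + 0 = -52$)
$j - r{\left(S{\left(-3,-12 \right)},- \frac{27}{43} \right)} = -52 - - \frac{27}{43} = -52 + \frac{27}{43} = - \frac{2209}{43}$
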